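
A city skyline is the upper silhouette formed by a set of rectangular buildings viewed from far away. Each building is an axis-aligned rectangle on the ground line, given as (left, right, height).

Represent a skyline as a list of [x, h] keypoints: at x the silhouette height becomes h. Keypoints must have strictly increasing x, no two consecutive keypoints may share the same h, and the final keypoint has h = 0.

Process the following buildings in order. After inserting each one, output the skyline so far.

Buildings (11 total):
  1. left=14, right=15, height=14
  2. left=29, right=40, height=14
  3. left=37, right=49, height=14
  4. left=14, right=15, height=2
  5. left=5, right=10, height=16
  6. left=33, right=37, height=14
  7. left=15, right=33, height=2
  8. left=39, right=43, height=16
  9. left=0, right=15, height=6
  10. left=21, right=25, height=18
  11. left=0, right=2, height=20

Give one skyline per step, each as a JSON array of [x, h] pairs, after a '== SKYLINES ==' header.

== SKYLINES ==
[[14,14],[15,0]]
[[14,14],[15,0],[29,14],[40,0]]
[[14,14],[15,0],[29,14],[49,0]]
[[14,14],[15,0],[29,14],[49,0]]
[[5,16],[10,0],[14,14],[15,0],[29,14],[49,0]]
[[5,16],[10,0],[14,14],[15,0],[29,14],[49,0]]
[[5,16],[10,0],[14,14],[15,2],[29,14],[49,0]]
[[5,16],[10,0],[14,14],[15,2],[29,14],[39,16],[43,14],[49,0]]
[[0,6],[5,16],[10,6],[14,14],[15,2],[29,14],[39,16],[43,14],[49,0]]
[[0,6],[5,16],[10,6],[14,14],[15,2],[21,18],[25,2],[29,14],[39,16],[43,14],[49,0]]
[[0,20],[2,6],[5,16],[10,6],[14,14],[15,2],[21,18],[25,2],[29,14],[39,16],[43,14],[49,0]]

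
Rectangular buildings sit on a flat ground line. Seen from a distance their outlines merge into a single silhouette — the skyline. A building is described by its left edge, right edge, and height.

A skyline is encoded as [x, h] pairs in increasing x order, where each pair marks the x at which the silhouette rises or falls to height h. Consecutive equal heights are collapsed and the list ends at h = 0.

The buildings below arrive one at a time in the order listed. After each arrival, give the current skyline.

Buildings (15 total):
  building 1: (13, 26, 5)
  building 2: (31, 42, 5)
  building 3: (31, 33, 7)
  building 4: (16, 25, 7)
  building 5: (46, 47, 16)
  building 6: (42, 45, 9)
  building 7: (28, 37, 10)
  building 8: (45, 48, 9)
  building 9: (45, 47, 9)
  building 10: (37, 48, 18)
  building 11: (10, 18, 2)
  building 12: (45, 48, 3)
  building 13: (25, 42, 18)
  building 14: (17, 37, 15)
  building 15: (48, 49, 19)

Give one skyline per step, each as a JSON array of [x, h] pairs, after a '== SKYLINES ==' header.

== SKYLINES ==
[[13,5],[26,0]]
[[13,5],[26,0],[31,5],[42,0]]
[[13,5],[26,0],[31,7],[33,5],[42,0]]
[[13,5],[16,7],[25,5],[26,0],[31,7],[33,5],[42,0]]
[[13,5],[16,7],[25,5],[26,0],[31,7],[33,5],[42,0],[46,16],[47,0]]
[[13,5],[16,7],[25,5],[26,0],[31,7],[33,5],[42,9],[45,0],[46,16],[47,0]]
[[13,5],[16,7],[25,5],[26,0],[28,10],[37,5],[42,9],[45,0],[46,16],[47,0]]
[[13,5],[16,7],[25,5],[26,0],[28,10],[37,5],[42,9],[46,16],[47,9],[48,0]]
[[13,5],[16,7],[25,5],[26,0],[28,10],[37,5],[42,9],[46,16],[47,9],[48,0]]
[[13,5],[16,7],[25,5],[26,0],[28,10],[37,18],[48,0]]
[[10,2],[13,5],[16,7],[25,5],[26,0],[28,10],[37,18],[48,0]]
[[10,2],[13,5],[16,7],[25,5],[26,0],[28,10],[37,18],[48,0]]
[[10,2],[13,5],[16,7],[25,18],[48,0]]
[[10,2],[13,5],[16,7],[17,15],[25,18],[48,0]]
[[10,2],[13,5],[16,7],[17,15],[25,18],[48,19],[49,0]]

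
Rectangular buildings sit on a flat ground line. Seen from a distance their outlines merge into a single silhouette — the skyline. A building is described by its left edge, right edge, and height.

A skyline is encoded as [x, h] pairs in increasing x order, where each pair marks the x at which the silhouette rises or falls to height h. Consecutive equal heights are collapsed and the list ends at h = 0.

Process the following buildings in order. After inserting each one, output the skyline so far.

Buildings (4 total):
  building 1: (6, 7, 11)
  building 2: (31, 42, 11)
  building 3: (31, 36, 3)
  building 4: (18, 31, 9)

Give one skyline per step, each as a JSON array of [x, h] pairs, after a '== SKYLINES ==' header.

== SKYLINES ==
[[6,11],[7,0]]
[[6,11],[7,0],[31,11],[42,0]]
[[6,11],[7,0],[31,11],[42,0]]
[[6,11],[7,0],[18,9],[31,11],[42,0]]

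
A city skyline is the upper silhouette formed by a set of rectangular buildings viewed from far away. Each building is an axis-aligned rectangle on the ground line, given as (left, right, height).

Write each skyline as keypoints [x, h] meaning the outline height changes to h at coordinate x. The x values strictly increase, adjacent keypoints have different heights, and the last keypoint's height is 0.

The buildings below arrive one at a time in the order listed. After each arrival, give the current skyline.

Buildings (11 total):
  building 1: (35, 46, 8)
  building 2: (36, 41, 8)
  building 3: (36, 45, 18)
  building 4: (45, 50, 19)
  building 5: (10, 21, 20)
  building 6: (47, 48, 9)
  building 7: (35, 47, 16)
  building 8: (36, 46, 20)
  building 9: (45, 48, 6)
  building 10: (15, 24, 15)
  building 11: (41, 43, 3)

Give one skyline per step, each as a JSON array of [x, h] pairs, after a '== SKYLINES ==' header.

== SKYLINES ==
[[35,8],[46,0]]
[[35,8],[46,0]]
[[35,8],[36,18],[45,8],[46,0]]
[[35,8],[36,18],[45,19],[50,0]]
[[10,20],[21,0],[35,8],[36,18],[45,19],[50,0]]
[[10,20],[21,0],[35,8],[36,18],[45,19],[50,0]]
[[10,20],[21,0],[35,16],[36,18],[45,19],[50,0]]
[[10,20],[21,0],[35,16],[36,20],[46,19],[50,0]]
[[10,20],[21,0],[35,16],[36,20],[46,19],[50,0]]
[[10,20],[21,15],[24,0],[35,16],[36,20],[46,19],[50,0]]
[[10,20],[21,15],[24,0],[35,16],[36,20],[46,19],[50,0]]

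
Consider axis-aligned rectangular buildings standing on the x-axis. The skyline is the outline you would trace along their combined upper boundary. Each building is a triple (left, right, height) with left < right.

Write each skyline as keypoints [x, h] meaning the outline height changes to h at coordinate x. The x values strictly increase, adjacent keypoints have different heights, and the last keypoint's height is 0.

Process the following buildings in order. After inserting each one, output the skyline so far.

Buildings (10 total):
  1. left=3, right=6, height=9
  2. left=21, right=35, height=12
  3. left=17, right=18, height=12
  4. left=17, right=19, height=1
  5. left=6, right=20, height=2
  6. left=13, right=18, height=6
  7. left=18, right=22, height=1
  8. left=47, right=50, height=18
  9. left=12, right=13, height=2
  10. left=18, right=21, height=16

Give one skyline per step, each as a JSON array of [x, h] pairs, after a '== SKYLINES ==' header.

== SKYLINES ==
[[3,9],[6,0]]
[[3,9],[6,0],[21,12],[35,0]]
[[3,9],[6,0],[17,12],[18,0],[21,12],[35,0]]
[[3,9],[6,0],[17,12],[18,1],[19,0],[21,12],[35,0]]
[[3,9],[6,2],[17,12],[18,2],[20,0],[21,12],[35,0]]
[[3,9],[6,2],[13,6],[17,12],[18,2],[20,0],[21,12],[35,0]]
[[3,9],[6,2],[13,6],[17,12],[18,2],[20,1],[21,12],[35,0]]
[[3,9],[6,2],[13,6],[17,12],[18,2],[20,1],[21,12],[35,0],[47,18],[50,0]]
[[3,9],[6,2],[13,6],[17,12],[18,2],[20,1],[21,12],[35,0],[47,18],[50,0]]
[[3,9],[6,2],[13,6],[17,12],[18,16],[21,12],[35,0],[47,18],[50,0]]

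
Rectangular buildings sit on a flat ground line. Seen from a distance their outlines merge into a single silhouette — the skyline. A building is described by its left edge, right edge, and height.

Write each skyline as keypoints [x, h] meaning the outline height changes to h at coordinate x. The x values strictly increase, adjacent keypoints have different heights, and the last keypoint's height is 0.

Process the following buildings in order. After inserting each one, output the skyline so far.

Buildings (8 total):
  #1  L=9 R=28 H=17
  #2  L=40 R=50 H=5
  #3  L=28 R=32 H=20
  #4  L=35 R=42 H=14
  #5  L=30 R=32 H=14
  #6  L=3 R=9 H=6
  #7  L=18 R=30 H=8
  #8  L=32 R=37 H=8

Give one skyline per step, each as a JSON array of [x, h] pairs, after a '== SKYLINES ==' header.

== SKYLINES ==
[[9,17],[28,0]]
[[9,17],[28,0],[40,5],[50,0]]
[[9,17],[28,20],[32,0],[40,5],[50,0]]
[[9,17],[28,20],[32,0],[35,14],[42,5],[50,0]]
[[9,17],[28,20],[32,0],[35,14],[42,5],[50,0]]
[[3,6],[9,17],[28,20],[32,0],[35,14],[42,5],[50,0]]
[[3,6],[9,17],[28,20],[32,0],[35,14],[42,5],[50,0]]
[[3,6],[9,17],[28,20],[32,8],[35,14],[42,5],[50,0]]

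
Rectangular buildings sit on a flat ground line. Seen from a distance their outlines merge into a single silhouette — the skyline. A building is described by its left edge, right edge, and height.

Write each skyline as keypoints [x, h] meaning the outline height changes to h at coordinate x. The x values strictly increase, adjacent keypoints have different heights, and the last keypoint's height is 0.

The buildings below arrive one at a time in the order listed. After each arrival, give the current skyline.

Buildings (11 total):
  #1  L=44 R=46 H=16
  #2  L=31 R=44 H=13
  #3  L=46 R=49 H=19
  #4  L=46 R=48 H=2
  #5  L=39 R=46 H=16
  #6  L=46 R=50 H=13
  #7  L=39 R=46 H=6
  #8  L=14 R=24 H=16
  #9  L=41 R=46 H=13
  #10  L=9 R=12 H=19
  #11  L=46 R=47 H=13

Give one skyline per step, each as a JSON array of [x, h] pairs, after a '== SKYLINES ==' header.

== SKYLINES ==
[[44,16],[46,0]]
[[31,13],[44,16],[46,0]]
[[31,13],[44,16],[46,19],[49,0]]
[[31,13],[44,16],[46,19],[49,0]]
[[31,13],[39,16],[46,19],[49,0]]
[[31,13],[39,16],[46,19],[49,13],[50,0]]
[[31,13],[39,16],[46,19],[49,13],[50,0]]
[[14,16],[24,0],[31,13],[39,16],[46,19],[49,13],[50,0]]
[[14,16],[24,0],[31,13],[39,16],[46,19],[49,13],[50,0]]
[[9,19],[12,0],[14,16],[24,0],[31,13],[39,16],[46,19],[49,13],[50,0]]
[[9,19],[12,0],[14,16],[24,0],[31,13],[39,16],[46,19],[49,13],[50,0]]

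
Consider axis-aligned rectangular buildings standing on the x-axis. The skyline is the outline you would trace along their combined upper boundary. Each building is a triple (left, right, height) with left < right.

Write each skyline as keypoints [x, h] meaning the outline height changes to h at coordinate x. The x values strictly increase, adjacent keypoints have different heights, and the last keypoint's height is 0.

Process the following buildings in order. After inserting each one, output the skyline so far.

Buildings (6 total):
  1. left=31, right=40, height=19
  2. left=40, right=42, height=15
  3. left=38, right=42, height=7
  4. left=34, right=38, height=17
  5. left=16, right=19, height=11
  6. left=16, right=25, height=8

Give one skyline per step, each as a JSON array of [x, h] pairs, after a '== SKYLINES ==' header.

== SKYLINES ==
[[31,19],[40,0]]
[[31,19],[40,15],[42,0]]
[[31,19],[40,15],[42,0]]
[[31,19],[40,15],[42,0]]
[[16,11],[19,0],[31,19],[40,15],[42,0]]
[[16,11],[19,8],[25,0],[31,19],[40,15],[42,0]]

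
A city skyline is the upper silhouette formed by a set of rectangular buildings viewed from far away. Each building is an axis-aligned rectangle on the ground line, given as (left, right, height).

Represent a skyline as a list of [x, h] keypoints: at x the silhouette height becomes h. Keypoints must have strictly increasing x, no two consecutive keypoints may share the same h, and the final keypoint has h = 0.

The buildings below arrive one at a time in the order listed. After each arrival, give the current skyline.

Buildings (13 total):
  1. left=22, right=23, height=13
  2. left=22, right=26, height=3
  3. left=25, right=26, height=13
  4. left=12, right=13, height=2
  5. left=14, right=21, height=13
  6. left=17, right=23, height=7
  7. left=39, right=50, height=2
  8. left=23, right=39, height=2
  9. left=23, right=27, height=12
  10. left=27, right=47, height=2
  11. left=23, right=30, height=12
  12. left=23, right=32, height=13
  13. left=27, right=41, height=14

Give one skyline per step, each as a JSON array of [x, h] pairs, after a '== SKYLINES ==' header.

== SKYLINES ==
[[22,13],[23,0]]
[[22,13],[23,3],[26,0]]
[[22,13],[23,3],[25,13],[26,0]]
[[12,2],[13,0],[22,13],[23,3],[25,13],[26,0]]
[[12,2],[13,0],[14,13],[21,0],[22,13],[23,3],[25,13],[26,0]]
[[12,2],[13,0],[14,13],[21,7],[22,13],[23,3],[25,13],[26,0]]
[[12,2],[13,0],[14,13],[21,7],[22,13],[23,3],[25,13],[26,0],[39,2],[50,0]]
[[12,2],[13,0],[14,13],[21,7],[22,13],[23,3],[25,13],[26,2],[50,0]]
[[12,2],[13,0],[14,13],[21,7],[22,13],[23,12],[25,13],[26,12],[27,2],[50,0]]
[[12,2],[13,0],[14,13],[21,7],[22,13],[23,12],[25,13],[26,12],[27,2],[50,0]]
[[12,2],[13,0],[14,13],[21,7],[22,13],[23,12],[25,13],[26,12],[30,2],[50,0]]
[[12,2],[13,0],[14,13],[21,7],[22,13],[32,2],[50,0]]
[[12,2],[13,0],[14,13],[21,7],[22,13],[27,14],[41,2],[50,0]]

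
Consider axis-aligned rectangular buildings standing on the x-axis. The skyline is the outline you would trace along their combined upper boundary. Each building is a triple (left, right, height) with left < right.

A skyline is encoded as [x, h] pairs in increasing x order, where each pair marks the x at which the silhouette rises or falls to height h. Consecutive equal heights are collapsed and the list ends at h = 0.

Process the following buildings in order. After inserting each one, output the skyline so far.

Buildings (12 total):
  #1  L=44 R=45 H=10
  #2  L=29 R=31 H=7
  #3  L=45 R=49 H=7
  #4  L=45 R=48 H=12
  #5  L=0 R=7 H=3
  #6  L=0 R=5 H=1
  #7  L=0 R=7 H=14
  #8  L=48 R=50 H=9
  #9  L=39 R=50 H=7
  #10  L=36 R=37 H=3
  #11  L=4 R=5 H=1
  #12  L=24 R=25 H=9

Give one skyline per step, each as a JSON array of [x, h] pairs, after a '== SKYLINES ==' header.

== SKYLINES ==
[[44,10],[45,0]]
[[29,7],[31,0],[44,10],[45,0]]
[[29,7],[31,0],[44,10],[45,7],[49,0]]
[[29,7],[31,0],[44,10],[45,12],[48,7],[49,0]]
[[0,3],[7,0],[29,7],[31,0],[44,10],[45,12],[48,7],[49,0]]
[[0,3],[7,0],[29,7],[31,0],[44,10],[45,12],[48,7],[49,0]]
[[0,14],[7,0],[29,7],[31,0],[44,10],[45,12],[48,7],[49,0]]
[[0,14],[7,0],[29,7],[31,0],[44,10],[45,12],[48,9],[50,0]]
[[0,14],[7,0],[29,7],[31,0],[39,7],[44,10],[45,12],[48,9],[50,0]]
[[0,14],[7,0],[29,7],[31,0],[36,3],[37,0],[39,7],[44,10],[45,12],[48,9],[50,0]]
[[0,14],[7,0],[29,7],[31,0],[36,3],[37,0],[39,7],[44,10],[45,12],[48,9],[50,0]]
[[0,14],[7,0],[24,9],[25,0],[29,7],[31,0],[36,3],[37,0],[39,7],[44,10],[45,12],[48,9],[50,0]]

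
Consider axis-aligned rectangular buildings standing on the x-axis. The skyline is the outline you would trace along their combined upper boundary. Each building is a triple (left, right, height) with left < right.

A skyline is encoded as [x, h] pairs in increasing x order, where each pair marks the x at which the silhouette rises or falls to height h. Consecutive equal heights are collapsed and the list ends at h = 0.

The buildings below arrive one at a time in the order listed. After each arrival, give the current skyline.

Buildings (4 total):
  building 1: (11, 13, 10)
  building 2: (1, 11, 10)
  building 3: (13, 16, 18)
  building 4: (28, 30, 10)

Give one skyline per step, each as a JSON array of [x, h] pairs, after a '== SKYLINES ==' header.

== SKYLINES ==
[[11,10],[13,0]]
[[1,10],[13,0]]
[[1,10],[13,18],[16,0]]
[[1,10],[13,18],[16,0],[28,10],[30,0]]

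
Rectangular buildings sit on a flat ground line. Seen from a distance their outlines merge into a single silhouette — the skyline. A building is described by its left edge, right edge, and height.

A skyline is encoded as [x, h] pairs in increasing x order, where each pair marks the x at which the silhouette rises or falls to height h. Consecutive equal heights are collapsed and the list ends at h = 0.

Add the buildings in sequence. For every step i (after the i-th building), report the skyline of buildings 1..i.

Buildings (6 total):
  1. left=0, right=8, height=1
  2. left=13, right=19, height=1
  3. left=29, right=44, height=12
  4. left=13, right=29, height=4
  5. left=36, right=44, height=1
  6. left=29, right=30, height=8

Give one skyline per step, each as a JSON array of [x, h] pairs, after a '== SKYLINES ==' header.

== SKYLINES ==
[[0,1],[8,0]]
[[0,1],[8,0],[13,1],[19,0]]
[[0,1],[8,0],[13,1],[19,0],[29,12],[44,0]]
[[0,1],[8,0],[13,4],[29,12],[44,0]]
[[0,1],[8,0],[13,4],[29,12],[44,0]]
[[0,1],[8,0],[13,4],[29,12],[44,0]]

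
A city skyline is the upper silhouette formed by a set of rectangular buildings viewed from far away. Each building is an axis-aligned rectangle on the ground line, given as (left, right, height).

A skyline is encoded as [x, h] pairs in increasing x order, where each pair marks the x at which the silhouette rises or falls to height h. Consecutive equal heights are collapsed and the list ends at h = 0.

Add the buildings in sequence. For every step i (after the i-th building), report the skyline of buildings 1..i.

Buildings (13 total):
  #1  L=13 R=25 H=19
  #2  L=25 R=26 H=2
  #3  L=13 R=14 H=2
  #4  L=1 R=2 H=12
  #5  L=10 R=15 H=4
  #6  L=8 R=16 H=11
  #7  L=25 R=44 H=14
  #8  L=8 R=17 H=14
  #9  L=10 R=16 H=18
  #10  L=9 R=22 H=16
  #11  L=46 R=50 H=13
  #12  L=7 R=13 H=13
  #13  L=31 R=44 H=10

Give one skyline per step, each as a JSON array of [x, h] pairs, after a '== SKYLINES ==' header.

== SKYLINES ==
[[13,19],[25,0]]
[[13,19],[25,2],[26,0]]
[[13,19],[25,2],[26,0]]
[[1,12],[2,0],[13,19],[25,2],[26,0]]
[[1,12],[2,0],[10,4],[13,19],[25,2],[26,0]]
[[1,12],[2,0],[8,11],[13,19],[25,2],[26,0]]
[[1,12],[2,0],[8,11],[13,19],[25,14],[44,0]]
[[1,12],[2,0],[8,14],[13,19],[25,14],[44,0]]
[[1,12],[2,0],[8,14],[10,18],[13,19],[25,14],[44,0]]
[[1,12],[2,0],[8,14],[9,16],[10,18],[13,19],[25,14],[44,0]]
[[1,12],[2,0],[8,14],[9,16],[10,18],[13,19],[25,14],[44,0],[46,13],[50,0]]
[[1,12],[2,0],[7,13],[8,14],[9,16],[10,18],[13,19],[25,14],[44,0],[46,13],[50,0]]
[[1,12],[2,0],[7,13],[8,14],[9,16],[10,18],[13,19],[25,14],[44,0],[46,13],[50,0]]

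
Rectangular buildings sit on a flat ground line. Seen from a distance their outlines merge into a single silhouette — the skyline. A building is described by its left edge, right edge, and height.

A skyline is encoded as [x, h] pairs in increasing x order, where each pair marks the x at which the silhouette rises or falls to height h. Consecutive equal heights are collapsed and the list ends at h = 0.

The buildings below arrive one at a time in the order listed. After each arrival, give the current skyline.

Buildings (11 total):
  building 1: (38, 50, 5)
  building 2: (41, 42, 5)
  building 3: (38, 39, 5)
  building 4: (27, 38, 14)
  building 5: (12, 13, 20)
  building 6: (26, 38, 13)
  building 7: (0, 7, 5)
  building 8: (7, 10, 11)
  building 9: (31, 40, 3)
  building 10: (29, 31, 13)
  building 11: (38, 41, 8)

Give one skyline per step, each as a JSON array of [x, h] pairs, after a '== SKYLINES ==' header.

== SKYLINES ==
[[38,5],[50,0]]
[[38,5],[50,0]]
[[38,5],[50,0]]
[[27,14],[38,5],[50,0]]
[[12,20],[13,0],[27,14],[38,5],[50,0]]
[[12,20],[13,0],[26,13],[27,14],[38,5],[50,0]]
[[0,5],[7,0],[12,20],[13,0],[26,13],[27,14],[38,5],[50,0]]
[[0,5],[7,11],[10,0],[12,20],[13,0],[26,13],[27,14],[38,5],[50,0]]
[[0,5],[7,11],[10,0],[12,20],[13,0],[26,13],[27,14],[38,5],[50,0]]
[[0,5],[7,11],[10,0],[12,20],[13,0],[26,13],[27,14],[38,5],[50,0]]
[[0,5],[7,11],[10,0],[12,20],[13,0],[26,13],[27,14],[38,8],[41,5],[50,0]]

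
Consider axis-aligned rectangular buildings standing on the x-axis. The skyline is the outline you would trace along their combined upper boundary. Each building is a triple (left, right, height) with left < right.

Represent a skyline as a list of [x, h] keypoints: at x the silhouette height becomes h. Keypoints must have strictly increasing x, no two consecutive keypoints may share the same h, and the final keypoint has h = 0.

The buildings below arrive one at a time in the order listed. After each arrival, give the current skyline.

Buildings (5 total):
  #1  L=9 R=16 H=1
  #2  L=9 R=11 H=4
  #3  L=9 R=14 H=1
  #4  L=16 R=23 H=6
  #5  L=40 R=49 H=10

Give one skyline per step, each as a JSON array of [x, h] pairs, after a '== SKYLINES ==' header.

== SKYLINES ==
[[9,1],[16,0]]
[[9,4],[11,1],[16,0]]
[[9,4],[11,1],[16,0]]
[[9,4],[11,1],[16,6],[23,0]]
[[9,4],[11,1],[16,6],[23,0],[40,10],[49,0]]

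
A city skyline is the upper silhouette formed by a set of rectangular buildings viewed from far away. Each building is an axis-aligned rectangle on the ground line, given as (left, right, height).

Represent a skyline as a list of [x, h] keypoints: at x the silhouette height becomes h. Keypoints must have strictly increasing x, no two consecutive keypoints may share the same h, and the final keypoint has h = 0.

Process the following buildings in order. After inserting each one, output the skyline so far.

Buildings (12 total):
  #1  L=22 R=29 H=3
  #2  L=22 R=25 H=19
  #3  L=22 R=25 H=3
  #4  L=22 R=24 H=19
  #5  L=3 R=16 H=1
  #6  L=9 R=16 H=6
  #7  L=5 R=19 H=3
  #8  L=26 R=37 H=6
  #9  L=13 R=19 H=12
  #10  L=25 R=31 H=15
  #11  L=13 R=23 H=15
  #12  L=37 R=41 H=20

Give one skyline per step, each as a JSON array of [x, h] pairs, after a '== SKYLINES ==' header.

== SKYLINES ==
[[22,3],[29,0]]
[[22,19],[25,3],[29,0]]
[[22,19],[25,3],[29,0]]
[[22,19],[25,3],[29,0]]
[[3,1],[16,0],[22,19],[25,3],[29,0]]
[[3,1],[9,6],[16,0],[22,19],[25,3],[29,0]]
[[3,1],[5,3],[9,6],[16,3],[19,0],[22,19],[25,3],[29,0]]
[[3,1],[5,3],[9,6],[16,3],[19,0],[22,19],[25,3],[26,6],[37,0]]
[[3,1],[5,3],[9,6],[13,12],[19,0],[22,19],[25,3],[26,6],[37,0]]
[[3,1],[5,3],[9,6],[13,12],[19,0],[22,19],[25,15],[31,6],[37,0]]
[[3,1],[5,3],[9,6],[13,15],[22,19],[25,15],[31,6],[37,0]]
[[3,1],[5,3],[9,6],[13,15],[22,19],[25,15],[31,6],[37,20],[41,0]]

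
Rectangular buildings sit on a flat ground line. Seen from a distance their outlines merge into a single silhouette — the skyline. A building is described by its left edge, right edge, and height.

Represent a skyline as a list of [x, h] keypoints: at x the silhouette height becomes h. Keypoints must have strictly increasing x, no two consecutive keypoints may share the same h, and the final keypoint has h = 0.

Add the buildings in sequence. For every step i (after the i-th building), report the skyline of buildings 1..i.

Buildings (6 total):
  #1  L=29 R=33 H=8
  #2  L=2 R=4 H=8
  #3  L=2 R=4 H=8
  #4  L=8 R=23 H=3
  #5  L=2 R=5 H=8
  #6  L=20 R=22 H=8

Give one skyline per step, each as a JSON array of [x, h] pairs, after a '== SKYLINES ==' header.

== SKYLINES ==
[[29,8],[33,0]]
[[2,8],[4,0],[29,8],[33,0]]
[[2,8],[4,0],[29,8],[33,0]]
[[2,8],[4,0],[8,3],[23,0],[29,8],[33,0]]
[[2,8],[5,0],[8,3],[23,0],[29,8],[33,0]]
[[2,8],[5,0],[8,3],[20,8],[22,3],[23,0],[29,8],[33,0]]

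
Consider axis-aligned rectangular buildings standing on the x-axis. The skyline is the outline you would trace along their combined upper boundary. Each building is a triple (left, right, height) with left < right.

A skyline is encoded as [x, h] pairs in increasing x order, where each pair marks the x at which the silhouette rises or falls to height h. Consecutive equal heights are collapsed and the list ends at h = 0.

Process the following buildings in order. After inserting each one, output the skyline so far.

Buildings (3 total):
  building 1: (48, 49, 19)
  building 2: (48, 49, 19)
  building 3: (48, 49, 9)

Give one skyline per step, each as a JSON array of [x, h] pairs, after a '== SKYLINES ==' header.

== SKYLINES ==
[[48,19],[49,0]]
[[48,19],[49,0]]
[[48,19],[49,0]]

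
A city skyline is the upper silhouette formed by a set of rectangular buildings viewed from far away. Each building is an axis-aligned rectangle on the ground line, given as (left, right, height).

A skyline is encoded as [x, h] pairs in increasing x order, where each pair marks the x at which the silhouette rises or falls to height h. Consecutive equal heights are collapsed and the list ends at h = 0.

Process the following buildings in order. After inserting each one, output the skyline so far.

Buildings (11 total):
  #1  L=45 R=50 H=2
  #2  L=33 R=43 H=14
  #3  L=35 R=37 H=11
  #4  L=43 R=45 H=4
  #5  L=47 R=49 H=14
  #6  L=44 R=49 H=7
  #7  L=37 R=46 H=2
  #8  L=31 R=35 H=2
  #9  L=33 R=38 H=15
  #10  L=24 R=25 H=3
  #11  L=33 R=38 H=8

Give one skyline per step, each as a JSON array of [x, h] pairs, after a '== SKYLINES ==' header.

== SKYLINES ==
[[45,2],[50,0]]
[[33,14],[43,0],[45,2],[50,0]]
[[33,14],[43,0],[45,2],[50,0]]
[[33,14],[43,4],[45,2],[50,0]]
[[33,14],[43,4],[45,2],[47,14],[49,2],[50,0]]
[[33,14],[43,4],[44,7],[47,14],[49,2],[50,0]]
[[33,14],[43,4],[44,7],[47,14],[49,2],[50,0]]
[[31,2],[33,14],[43,4],[44,7],[47,14],[49,2],[50,0]]
[[31,2],[33,15],[38,14],[43,4],[44,7],[47,14],[49,2],[50,0]]
[[24,3],[25,0],[31,2],[33,15],[38,14],[43,4],[44,7],[47,14],[49,2],[50,0]]
[[24,3],[25,0],[31,2],[33,15],[38,14],[43,4],[44,7],[47,14],[49,2],[50,0]]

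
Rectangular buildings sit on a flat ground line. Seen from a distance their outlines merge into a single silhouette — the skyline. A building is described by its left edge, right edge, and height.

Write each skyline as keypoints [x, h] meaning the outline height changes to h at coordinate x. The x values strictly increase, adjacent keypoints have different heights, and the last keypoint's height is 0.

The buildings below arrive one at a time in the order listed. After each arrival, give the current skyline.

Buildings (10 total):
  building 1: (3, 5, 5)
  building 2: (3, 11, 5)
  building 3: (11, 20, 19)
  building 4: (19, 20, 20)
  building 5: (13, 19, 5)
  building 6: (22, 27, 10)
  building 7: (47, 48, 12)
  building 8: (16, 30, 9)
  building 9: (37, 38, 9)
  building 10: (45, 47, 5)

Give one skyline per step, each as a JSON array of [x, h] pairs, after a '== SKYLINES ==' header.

== SKYLINES ==
[[3,5],[5,0]]
[[3,5],[11,0]]
[[3,5],[11,19],[20,0]]
[[3,5],[11,19],[19,20],[20,0]]
[[3,5],[11,19],[19,20],[20,0]]
[[3,5],[11,19],[19,20],[20,0],[22,10],[27,0]]
[[3,5],[11,19],[19,20],[20,0],[22,10],[27,0],[47,12],[48,0]]
[[3,5],[11,19],[19,20],[20,9],[22,10],[27,9],[30,0],[47,12],[48,0]]
[[3,5],[11,19],[19,20],[20,9],[22,10],[27,9],[30,0],[37,9],[38,0],[47,12],[48,0]]
[[3,5],[11,19],[19,20],[20,9],[22,10],[27,9],[30,0],[37,9],[38,0],[45,5],[47,12],[48,0]]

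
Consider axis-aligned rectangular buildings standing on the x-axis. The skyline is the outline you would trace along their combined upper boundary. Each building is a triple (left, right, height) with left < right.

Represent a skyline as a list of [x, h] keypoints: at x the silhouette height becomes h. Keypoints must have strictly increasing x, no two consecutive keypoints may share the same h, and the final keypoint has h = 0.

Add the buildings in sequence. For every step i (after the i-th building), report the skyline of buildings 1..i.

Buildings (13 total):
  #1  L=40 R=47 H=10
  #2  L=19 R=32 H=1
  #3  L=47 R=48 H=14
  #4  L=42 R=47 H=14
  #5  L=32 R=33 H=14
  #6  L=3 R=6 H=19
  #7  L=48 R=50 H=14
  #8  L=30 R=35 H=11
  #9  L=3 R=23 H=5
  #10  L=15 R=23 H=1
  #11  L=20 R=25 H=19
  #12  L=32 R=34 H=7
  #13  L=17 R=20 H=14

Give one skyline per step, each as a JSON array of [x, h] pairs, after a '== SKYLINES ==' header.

== SKYLINES ==
[[40,10],[47,0]]
[[19,1],[32,0],[40,10],[47,0]]
[[19,1],[32,0],[40,10],[47,14],[48,0]]
[[19,1],[32,0],[40,10],[42,14],[48,0]]
[[19,1],[32,14],[33,0],[40,10],[42,14],[48,0]]
[[3,19],[6,0],[19,1],[32,14],[33,0],[40,10],[42,14],[48,0]]
[[3,19],[6,0],[19,1],[32,14],[33,0],[40,10],[42,14],[50,0]]
[[3,19],[6,0],[19,1],[30,11],[32,14],[33,11],[35,0],[40,10],[42,14],[50,0]]
[[3,19],[6,5],[23,1],[30,11],[32,14],[33,11],[35,0],[40,10],[42,14],[50,0]]
[[3,19],[6,5],[23,1],[30,11],[32,14],[33,11],[35,0],[40,10],[42,14],[50,0]]
[[3,19],[6,5],[20,19],[25,1],[30,11],[32,14],[33,11],[35,0],[40,10],[42,14],[50,0]]
[[3,19],[6,5],[20,19],[25,1],[30,11],[32,14],[33,11],[35,0],[40,10],[42,14],[50,0]]
[[3,19],[6,5],[17,14],[20,19],[25,1],[30,11],[32,14],[33,11],[35,0],[40,10],[42,14],[50,0]]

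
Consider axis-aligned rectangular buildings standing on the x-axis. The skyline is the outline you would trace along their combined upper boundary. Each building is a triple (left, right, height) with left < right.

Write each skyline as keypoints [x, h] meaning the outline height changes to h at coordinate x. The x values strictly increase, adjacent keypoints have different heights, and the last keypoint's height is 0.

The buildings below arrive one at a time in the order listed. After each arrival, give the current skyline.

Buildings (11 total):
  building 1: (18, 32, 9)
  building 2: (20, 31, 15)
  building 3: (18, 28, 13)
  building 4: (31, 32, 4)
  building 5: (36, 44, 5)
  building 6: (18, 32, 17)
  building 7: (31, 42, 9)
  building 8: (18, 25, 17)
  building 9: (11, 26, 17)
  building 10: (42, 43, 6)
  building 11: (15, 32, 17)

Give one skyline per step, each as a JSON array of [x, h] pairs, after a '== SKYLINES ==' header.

== SKYLINES ==
[[18,9],[32,0]]
[[18,9],[20,15],[31,9],[32,0]]
[[18,13],[20,15],[31,9],[32,0]]
[[18,13],[20,15],[31,9],[32,0]]
[[18,13],[20,15],[31,9],[32,0],[36,5],[44,0]]
[[18,17],[32,0],[36,5],[44,0]]
[[18,17],[32,9],[42,5],[44,0]]
[[18,17],[32,9],[42,5],[44,0]]
[[11,17],[32,9],[42,5],[44,0]]
[[11,17],[32,9],[42,6],[43,5],[44,0]]
[[11,17],[32,9],[42,6],[43,5],[44,0]]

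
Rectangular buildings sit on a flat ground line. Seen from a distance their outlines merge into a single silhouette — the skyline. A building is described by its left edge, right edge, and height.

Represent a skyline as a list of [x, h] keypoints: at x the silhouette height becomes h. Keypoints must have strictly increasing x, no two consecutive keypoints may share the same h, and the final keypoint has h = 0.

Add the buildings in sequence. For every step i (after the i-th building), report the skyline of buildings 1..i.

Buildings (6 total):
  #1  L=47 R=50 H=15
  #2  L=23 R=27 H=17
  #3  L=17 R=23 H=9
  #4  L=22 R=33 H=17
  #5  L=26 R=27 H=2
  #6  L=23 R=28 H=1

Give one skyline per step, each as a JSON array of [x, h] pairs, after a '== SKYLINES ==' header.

== SKYLINES ==
[[47,15],[50,0]]
[[23,17],[27,0],[47,15],[50,0]]
[[17,9],[23,17],[27,0],[47,15],[50,0]]
[[17,9],[22,17],[33,0],[47,15],[50,0]]
[[17,9],[22,17],[33,0],[47,15],[50,0]]
[[17,9],[22,17],[33,0],[47,15],[50,0]]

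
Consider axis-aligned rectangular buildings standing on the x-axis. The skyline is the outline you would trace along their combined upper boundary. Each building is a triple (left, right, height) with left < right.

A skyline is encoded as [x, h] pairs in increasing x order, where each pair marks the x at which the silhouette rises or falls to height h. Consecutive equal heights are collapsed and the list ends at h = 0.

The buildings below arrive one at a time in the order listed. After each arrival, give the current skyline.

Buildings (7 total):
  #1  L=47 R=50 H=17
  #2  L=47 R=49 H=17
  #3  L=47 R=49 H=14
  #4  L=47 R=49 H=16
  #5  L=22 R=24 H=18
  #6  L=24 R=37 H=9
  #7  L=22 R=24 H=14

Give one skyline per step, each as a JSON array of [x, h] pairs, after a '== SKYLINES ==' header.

== SKYLINES ==
[[47,17],[50,0]]
[[47,17],[50,0]]
[[47,17],[50,0]]
[[47,17],[50,0]]
[[22,18],[24,0],[47,17],[50,0]]
[[22,18],[24,9],[37,0],[47,17],[50,0]]
[[22,18],[24,9],[37,0],[47,17],[50,0]]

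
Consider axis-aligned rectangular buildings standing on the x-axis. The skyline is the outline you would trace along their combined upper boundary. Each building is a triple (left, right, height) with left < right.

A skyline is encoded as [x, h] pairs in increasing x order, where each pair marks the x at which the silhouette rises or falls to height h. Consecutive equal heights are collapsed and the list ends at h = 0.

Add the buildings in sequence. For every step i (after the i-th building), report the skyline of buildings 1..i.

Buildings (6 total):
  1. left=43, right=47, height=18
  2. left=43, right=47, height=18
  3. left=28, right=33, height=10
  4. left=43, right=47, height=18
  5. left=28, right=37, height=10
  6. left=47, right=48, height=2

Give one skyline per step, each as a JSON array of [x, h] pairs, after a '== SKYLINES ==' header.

== SKYLINES ==
[[43,18],[47,0]]
[[43,18],[47,0]]
[[28,10],[33,0],[43,18],[47,0]]
[[28,10],[33,0],[43,18],[47,0]]
[[28,10],[37,0],[43,18],[47,0]]
[[28,10],[37,0],[43,18],[47,2],[48,0]]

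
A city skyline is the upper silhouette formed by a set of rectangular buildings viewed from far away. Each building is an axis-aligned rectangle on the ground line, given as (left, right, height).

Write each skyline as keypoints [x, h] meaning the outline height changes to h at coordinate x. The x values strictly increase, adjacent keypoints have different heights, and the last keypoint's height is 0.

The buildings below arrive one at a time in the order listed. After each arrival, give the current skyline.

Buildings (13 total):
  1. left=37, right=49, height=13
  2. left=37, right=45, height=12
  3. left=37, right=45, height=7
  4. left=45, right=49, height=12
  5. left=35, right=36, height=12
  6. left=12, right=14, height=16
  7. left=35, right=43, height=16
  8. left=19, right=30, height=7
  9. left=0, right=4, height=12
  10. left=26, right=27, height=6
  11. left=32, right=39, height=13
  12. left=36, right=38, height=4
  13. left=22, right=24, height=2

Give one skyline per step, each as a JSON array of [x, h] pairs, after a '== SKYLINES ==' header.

== SKYLINES ==
[[37,13],[49,0]]
[[37,13],[49,0]]
[[37,13],[49,0]]
[[37,13],[49,0]]
[[35,12],[36,0],[37,13],[49,0]]
[[12,16],[14,0],[35,12],[36,0],[37,13],[49,0]]
[[12,16],[14,0],[35,16],[43,13],[49,0]]
[[12,16],[14,0],[19,7],[30,0],[35,16],[43,13],[49,0]]
[[0,12],[4,0],[12,16],[14,0],[19,7],[30,0],[35,16],[43,13],[49,0]]
[[0,12],[4,0],[12,16],[14,0],[19,7],[30,0],[35,16],[43,13],[49,0]]
[[0,12],[4,0],[12,16],[14,0],[19,7],[30,0],[32,13],[35,16],[43,13],[49,0]]
[[0,12],[4,0],[12,16],[14,0],[19,7],[30,0],[32,13],[35,16],[43,13],[49,0]]
[[0,12],[4,0],[12,16],[14,0],[19,7],[30,0],[32,13],[35,16],[43,13],[49,0]]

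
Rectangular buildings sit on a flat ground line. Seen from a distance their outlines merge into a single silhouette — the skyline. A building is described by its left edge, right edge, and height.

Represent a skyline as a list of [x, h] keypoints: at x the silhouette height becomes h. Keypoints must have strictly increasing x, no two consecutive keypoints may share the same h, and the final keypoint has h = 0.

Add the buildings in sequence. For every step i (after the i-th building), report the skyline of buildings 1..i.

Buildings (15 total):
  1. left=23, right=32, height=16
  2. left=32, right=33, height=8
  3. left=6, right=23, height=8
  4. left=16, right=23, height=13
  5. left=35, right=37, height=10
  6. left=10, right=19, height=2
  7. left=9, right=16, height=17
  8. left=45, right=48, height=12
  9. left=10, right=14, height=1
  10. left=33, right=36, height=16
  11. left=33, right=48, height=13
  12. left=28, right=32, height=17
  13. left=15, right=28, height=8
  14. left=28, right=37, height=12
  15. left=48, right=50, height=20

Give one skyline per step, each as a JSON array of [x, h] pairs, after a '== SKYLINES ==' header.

== SKYLINES ==
[[23,16],[32,0]]
[[23,16],[32,8],[33,0]]
[[6,8],[23,16],[32,8],[33,0]]
[[6,8],[16,13],[23,16],[32,8],[33,0]]
[[6,8],[16,13],[23,16],[32,8],[33,0],[35,10],[37,0]]
[[6,8],[16,13],[23,16],[32,8],[33,0],[35,10],[37,0]]
[[6,8],[9,17],[16,13],[23,16],[32,8],[33,0],[35,10],[37,0]]
[[6,8],[9,17],[16,13],[23,16],[32,8],[33,0],[35,10],[37,0],[45,12],[48,0]]
[[6,8],[9,17],[16,13],[23,16],[32,8],[33,0],[35,10],[37,0],[45,12],[48,0]]
[[6,8],[9,17],[16,13],[23,16],[32,8],[33,16],[36,10],[37,0],[45,12],[48,0]]
[[6,8],[9,17],[16,13],[23,16],[32,8],[33,16],[36,13],[48,0]]
[[6,8],[9,17],[16,13],[23,16],[28,17],[32,8],[33,16],[36,13],[48,0]]
[[6,8],[9,17],[16,13],[23,16],[28,17],[32,8],[33,16],[36,13],[48,0]]
[[6,8],[9,17],[16,13],[23,16],[28,17],[32,12],[33,16],[36,13],[48,0]]
[[6,8],[9,17],[16,13],[23,16],[28,17],[32,12],[33,16],[36,13],[48,20],[50,0]]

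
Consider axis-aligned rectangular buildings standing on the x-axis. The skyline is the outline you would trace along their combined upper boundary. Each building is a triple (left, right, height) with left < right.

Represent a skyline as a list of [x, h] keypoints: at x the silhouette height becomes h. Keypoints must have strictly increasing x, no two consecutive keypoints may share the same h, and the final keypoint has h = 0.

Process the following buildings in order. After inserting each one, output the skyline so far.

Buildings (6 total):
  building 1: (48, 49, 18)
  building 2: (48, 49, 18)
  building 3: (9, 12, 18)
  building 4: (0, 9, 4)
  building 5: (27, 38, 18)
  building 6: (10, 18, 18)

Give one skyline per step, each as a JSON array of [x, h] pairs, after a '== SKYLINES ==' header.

== SKYLINES ==
[[48,18],[49,0]]
[[48,18],[49,0]]
[[9,18],[12,0],[48,18],[49,0]]
[[0,4],[9,18],[12,0],[48,18],[49,0]]
[[0,4],[9,18],[12,0],[27,18],[38,0],[48,18],[49,0]]
[[0,4],[9,18],[18,0],[27,18],[38,0],[48,18],[49,0]]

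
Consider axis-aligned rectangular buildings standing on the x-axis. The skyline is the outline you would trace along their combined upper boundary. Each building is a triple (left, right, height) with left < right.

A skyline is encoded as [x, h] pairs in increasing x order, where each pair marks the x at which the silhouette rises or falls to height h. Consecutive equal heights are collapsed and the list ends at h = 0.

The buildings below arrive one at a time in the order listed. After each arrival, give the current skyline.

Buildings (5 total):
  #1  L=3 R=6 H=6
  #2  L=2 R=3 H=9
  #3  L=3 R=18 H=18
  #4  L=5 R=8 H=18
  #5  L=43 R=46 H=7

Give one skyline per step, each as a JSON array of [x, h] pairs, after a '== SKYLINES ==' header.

== SKYLINES ==
[[3,6],[6,0]]
[[2,9],[3,6],[6,0]]
[[2,9],[3,18],[18,0]]
[[2,9],[3,18],[18,0]]
[[2,9],[3,18],[18,0],[43,7],[46,0]]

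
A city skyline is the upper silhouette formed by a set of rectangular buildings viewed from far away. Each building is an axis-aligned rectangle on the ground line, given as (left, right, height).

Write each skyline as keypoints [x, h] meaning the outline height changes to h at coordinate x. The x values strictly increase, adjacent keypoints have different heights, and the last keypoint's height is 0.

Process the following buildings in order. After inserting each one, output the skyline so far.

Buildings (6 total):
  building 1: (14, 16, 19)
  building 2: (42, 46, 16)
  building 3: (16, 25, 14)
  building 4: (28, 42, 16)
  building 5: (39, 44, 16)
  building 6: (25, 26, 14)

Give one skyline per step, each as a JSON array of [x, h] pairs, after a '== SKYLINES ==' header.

== SKYLINES ==
[[14,19],[16,0]]
[[14,19],[16,0],[42,16],[46,0]]
[[14,19],[16,14],[25,0],[42,16],[46,0]]
[[14,19],[16,14],[25,0],[28,16],[46,0]]
[[14,19],[16,14],[25,0],[28,16],[46,0]]
[[14,19],[16,14],[26,0],[28,16],[46,0]]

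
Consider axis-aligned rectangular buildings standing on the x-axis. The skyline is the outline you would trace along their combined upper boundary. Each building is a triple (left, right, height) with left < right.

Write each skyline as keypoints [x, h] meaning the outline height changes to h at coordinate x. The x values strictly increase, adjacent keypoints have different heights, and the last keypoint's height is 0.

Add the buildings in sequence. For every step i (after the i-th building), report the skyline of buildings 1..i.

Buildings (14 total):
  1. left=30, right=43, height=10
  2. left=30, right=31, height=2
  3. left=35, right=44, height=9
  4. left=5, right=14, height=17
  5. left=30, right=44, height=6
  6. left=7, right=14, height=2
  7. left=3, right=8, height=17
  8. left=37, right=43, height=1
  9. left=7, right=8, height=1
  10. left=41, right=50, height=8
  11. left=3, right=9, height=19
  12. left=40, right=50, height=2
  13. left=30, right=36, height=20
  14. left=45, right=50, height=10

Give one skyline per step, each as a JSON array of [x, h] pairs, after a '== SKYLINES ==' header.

== SKYLINES ==
[[30,10],[43,0]]
[[30,10],[43,0]]
[[30,10],[43,9],[44,0]]
[[5,17],[14,0],[30,10],[43,9],[44,0]]
[[5,17],[14,0],[30,10],[43,9],[44,0]]
[[5,17],[14,0],[30,10],[43,9],[44,0]]
[[3,17],[14,0],[30,10],[43,9],[44,0]]
[[3,17],[14,0],[30,10],[43,9],[44,0]]
[[3,17],[14,0],[30,10],[43,9],[44,0]]
[[3,17],[14,0],[30,10],[43,9],[44,8],[50,0]]
[[3,19],[9,17],[14,0],[30,10],[43,9],[44,8],[50,0]]
[[3,19],[9,17],[14,0],[30,10],[43,9],[44,8],[50,0]]
[[3,19],[9,17],[14,0],[30,20],[36,10],[43,9],[44,8],[50,0]]
[[3,19],[9,17],[14,0],[30,20],[36,10],[43,9],[44,8],[45,10],[50,0]]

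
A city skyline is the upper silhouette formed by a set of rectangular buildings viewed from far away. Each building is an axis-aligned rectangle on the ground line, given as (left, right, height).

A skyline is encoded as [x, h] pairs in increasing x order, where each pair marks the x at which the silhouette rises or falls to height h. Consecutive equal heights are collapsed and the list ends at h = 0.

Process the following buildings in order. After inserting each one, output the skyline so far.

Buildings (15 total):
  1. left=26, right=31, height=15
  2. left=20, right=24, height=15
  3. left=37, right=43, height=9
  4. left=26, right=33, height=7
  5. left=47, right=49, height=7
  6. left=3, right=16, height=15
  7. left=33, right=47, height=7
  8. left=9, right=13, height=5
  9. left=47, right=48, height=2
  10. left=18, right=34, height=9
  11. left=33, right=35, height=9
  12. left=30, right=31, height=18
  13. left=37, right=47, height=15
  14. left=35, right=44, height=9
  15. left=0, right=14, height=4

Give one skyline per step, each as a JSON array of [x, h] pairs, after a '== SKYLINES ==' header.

== SKYLINES ==
[[26,15],[31,0]]
[[20,15],[24,0],[26,15],[31,0]]
[[20,15],[24,0],[26,15],[31,0],[37,9],[43,0]]
[[20,15],[24,0],[26,15],[31,7],[33,0],[37,9],[43,0]]
[[20,15],[24,0],[26,15],[31,7],[33,0],[37,9],[43,0],[47,7],[49,0]]
[[3,15],[16,0],[20,15],[24,0],[26,15],[31,7],[33,0],[37,9],[43,0],[47,7],[49,0]]
[[3,15],[16,0],[20,15],[24,0],[26,15],[31,7],[37,9],[43,7],[49,0]]
[[3,15],[16,0],[20,15],[24,0],[26,15],[31,7],[37,9],[43,7],[49,0]]
[[3,15],[16,0],[20,15],[24,0],[26,15],[31,7],[37,9],[43,7],[49,0]]
[[3,15],[16,0],[18,9],[20,15],[24,9],[26,15],[31,9],[34,7],[37,9],[43,7],[49,0]]
[[3,15],[16,0],[18,9],[20,15],[24,9],[26,15],[31,9],[35,7],[37,9],[43,7],[49,0]]
[[3,15],[16,0],[18,9],[20,15],[24,9],[26,15],[30,18],[31,9],[35,7],[37,9],[43,7],[49,0]]
[[3,15],[16,0],[18,9],[20,15],[24,9],[26,15],[30,18],[31,9],[35,7],[37,15],[47,7],[49,0]]
[[3,15],[16,0],[18,9],[20,15],[24,9],[26,15],[30,18],[31,9],[37,15],[47,7],[49,0]]
[[0,4],[3,15],[16,0],[18,9],[20,15],[24,9],[26,15],[30,18],[31,9],[37,15],[47,7],[49,0]]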